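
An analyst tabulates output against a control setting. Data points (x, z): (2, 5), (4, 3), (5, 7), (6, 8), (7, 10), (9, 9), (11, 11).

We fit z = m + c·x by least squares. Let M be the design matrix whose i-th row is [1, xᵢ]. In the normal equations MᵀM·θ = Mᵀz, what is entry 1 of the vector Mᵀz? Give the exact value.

Entry 1 ↔ basis 1, so (Mᵀz)_{1} = Σᵢ zᵢ = (1)·(5) + (1)·(3) + (1)·(7) + (1)·(8) + (1)·(10) + (1)·(9) + (1)·(11) = 53.

53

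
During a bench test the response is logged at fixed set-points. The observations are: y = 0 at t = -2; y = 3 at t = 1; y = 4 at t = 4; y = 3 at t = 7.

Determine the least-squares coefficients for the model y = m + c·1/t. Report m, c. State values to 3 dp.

The normal equations are: 4·m + (25/28)·c = 10;  (25/28)·m + (1045/784)·c = 31/7.
Δ = 4·(1045/784) − (25/28)² = 3555/784.
m = (10·(1045/784) − (25/28)·(31/7))/(3555/784) = 490/237; c = (4·(31/7) − (25/28)·10)/(3555/784) = 2296/1185.

m = 2.068, c = 1.938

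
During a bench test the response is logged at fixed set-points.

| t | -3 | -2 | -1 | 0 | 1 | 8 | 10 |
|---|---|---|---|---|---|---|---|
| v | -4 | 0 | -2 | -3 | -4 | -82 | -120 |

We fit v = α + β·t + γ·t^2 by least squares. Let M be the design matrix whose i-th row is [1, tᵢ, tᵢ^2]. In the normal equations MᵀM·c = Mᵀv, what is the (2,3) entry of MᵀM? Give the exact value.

1477

Row 2 ↔ basis t, column 3 ↔ basis t^2, so (MᵀM)_{2,3} = Σᵢ (t)·(t^2) = (-3)·(9) + (-2)·(4) + (-1)·(1) + (0)·(0) + (1)·(1) + (8)·(64) + (10)·(100) = 1477.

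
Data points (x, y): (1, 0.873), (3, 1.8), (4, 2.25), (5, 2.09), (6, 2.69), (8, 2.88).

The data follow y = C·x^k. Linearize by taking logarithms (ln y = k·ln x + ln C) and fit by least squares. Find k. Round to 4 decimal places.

k = 0.5808

Let Y = ln y. Fitting Y = k·ln x + ln C by least squares:
Σln x = 7.9655, Σ(ln x)² = 13.2535, Σln y = 4.0474, Σln x·ln y = 6.9290.
Normal system: [[13.2535, 7.9655]; [7.9655, 6]]·[k, ln C]ᵀ = [6.9290, 4.0474]ᵀ.
Solving (det = 16.0713): k = 0.58080, ln C = -0.09650.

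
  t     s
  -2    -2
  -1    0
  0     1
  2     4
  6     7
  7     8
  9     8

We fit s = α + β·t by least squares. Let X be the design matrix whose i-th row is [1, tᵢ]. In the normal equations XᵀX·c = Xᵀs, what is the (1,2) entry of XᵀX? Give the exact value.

21

Row 1 ↔ basis 1, column 2 ↔ basis t, so (XᵀX)_{1,2} = Σᵢ t = (1)·(-2) + (1)·(-1) + (1)·(0) + (1)·(2) + (1)·(6) + (1)·(7) + (1)·(9) = 21.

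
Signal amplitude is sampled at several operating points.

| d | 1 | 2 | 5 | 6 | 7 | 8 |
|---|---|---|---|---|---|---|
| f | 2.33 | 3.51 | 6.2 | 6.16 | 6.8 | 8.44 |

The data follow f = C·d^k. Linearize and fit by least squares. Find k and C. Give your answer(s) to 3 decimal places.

Taking logs, ln f = k·ln d + ln C, so regress ln f on ln d.
Over the data: Σln d = 8.1197, Σ(ln d)² = 14.3918, Σln f = 9.7940, Σln d·ln f = 15.2300.
Normal system: [[14.3918, 8.1197]; [8.1197, 6]]·[k, ln C]ᵀ = [15.2300, 9.7940]ᵀ.
Solving (det = 20.4213): k = 0.58054, ln C = 0.84671, so C = exp(0.84671) = 2.33195.

k = 0.581, C = 2.332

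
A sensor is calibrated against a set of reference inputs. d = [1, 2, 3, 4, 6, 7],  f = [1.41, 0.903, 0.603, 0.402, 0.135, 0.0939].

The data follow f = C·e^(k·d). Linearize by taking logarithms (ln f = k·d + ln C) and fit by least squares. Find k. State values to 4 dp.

k = -0.4601

With ln fᵢ as the transformed response and dᵢ as the regressor:
Σd = 23.0000, Σ(d)² = 115.0000, Σln f = -5.5436, Σd·ln f = -33.5968.
Equations: 115.0000·k + 23.0000·ln C = -33.5968;  23.0000·k + 6·ln C = -5.5436.
Solving (det = 161.0000): k = -0.46011, ln C = 0.83983.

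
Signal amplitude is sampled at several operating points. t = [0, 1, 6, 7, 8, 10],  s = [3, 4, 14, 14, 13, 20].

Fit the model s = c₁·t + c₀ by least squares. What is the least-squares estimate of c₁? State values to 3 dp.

From the data, Σt·t = 250, Σt = 32, Σ1 = 6.
For Xᵀs: Σt·s = 490, Σs = 68.
XᵀX·[c₁, c₀]ᵀ = Xᵀs becomes [[250, 32]; [32, 6]]·[c₁, c₀]ᵀ = [490, 68]ᵀ.
Determinant 250·6 − 32² = 476.
c₁ = (490·6 − 32·68)/476 = 191/119; c₀ = (250·68 − 32·490)/476 = 330/119.

c₁ = 1.605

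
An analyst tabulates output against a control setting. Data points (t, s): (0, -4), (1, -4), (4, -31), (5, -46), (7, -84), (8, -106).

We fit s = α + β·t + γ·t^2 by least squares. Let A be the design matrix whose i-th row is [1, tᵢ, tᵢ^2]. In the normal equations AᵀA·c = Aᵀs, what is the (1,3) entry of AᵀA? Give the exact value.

Row 1 ↔ basis 1, column 3 ↔ basis t^2, so (AᵀA)_{1,3} = Σᵢ t^2 = (1)·(0) + (1)·(1) + (1)·(16) + (1)·(25) + (1)·(49) + (1)·(64) = 155.

155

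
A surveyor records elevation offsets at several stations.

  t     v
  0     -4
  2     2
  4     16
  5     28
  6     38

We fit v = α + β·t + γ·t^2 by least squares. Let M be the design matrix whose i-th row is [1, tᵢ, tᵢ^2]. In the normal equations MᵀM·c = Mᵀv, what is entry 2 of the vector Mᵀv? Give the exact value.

436

Entry 2 ↔ basis t, so (Mᵀv)_{2} = Σᵢ (t)·vᵢ = (0)·(-4) + (2)·(2) + (4)·(16) + (5)·(28) + (6)·(38) = 436.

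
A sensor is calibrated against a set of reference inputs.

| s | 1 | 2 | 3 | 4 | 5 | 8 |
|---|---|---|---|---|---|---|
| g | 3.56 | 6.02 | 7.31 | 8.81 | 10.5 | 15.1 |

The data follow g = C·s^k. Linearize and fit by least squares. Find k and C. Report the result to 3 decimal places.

Linearized form: ln g = k·ln s + ln C. From the 6 transformed points,
AᵀA = [[10.5236, 6.8669]; [6.8669, 6]], rhs = [15.8755, 12.2960]ᵀ  (here Σln s = 6.8669, Σ(ln s)² = 10.5236, Σln g = 12.2960, Σln s·ln g = 15.8755).
Solving (det = 15.9867): k = 0.67663, ln C = 1.27495, so C = exp(1.27495) = 3.57852.

k = 0.677, C = 3.579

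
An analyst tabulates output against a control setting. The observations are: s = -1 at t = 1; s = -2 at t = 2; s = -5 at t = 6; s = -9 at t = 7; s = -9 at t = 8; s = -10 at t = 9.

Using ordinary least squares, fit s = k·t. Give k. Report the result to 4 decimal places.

k = -1.1064

With design matrix A, AᵀA = [[235]] and Aᵀs = [-260]ᵀ.
k = (-260)/235 = -1.10638.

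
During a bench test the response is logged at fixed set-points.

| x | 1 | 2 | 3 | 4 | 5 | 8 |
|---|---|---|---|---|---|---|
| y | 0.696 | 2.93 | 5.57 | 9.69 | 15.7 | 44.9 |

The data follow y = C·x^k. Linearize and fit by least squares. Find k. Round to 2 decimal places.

Linearized form: ln y = k·ln x + ln C. From the 6 transformed points,
AᵀA = [[10.5236, 6.8669]; [6.8669, 6]], rhs = [18.1232, 11.2592]ᵀ  (here Σln x = 6.8669, Σ(ln x)² = 10.5236, Σln y = 11.2592, Σln x·ln y = 18.1232).
Δ = 10.5236·6 − (6.8669)² = 15.9867; k = (18.1232·6 − 6.8669·11.2592)/15.9867 = 1.96559, ln C = (10.5236·11.2592 − 6.8669·18.1232)/15.9867 = -0.37307.

k = 1.97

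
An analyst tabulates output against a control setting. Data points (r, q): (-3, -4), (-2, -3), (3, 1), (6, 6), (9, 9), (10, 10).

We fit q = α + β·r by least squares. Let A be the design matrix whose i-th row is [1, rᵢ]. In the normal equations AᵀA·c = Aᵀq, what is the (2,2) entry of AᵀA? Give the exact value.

Row 2 ↔ basis r, column 2 ↔ basis r, so (AᵀA)_{2,2} = Σᵢ (r)·(r) = (-3)·(-3) + (-2)·(-2) + (3)·(3) + (6)·(6) + (9)·(9) + (10)·(10) = 239.

239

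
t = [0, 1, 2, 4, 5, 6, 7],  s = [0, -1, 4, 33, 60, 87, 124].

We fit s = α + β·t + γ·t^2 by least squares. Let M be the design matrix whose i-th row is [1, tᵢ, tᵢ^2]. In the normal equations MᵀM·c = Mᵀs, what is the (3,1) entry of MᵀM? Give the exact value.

Row 3 ↔ basis t^2, column 1 ↔ basis 1, so (MᵀM)_{3,1} = Σᵢ t^2 = (0)·(1) + (1)·(1) + (4)·(1) + (16)·(1) + (25)·(1) + (36)·(1) + (49)·(1) = 131.

131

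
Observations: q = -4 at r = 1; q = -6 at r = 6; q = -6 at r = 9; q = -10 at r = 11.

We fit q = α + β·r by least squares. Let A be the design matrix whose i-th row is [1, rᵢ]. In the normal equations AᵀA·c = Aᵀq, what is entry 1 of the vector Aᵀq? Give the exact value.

-26

Entry 1 ↔ basis 1, so (Aᵀq)_{1} = Σᵢ qᵢ = (1)·(-4) + (1)·(-6) + (1)·(-6) + (1)·(-10) = -26.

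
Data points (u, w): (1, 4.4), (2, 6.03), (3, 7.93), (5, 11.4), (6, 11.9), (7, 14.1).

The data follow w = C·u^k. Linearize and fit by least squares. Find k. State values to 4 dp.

k = 0.6001

Let Y = ln w. Fitting Y = k·ln u + ln C by least squares:
Σln u = 7.1389, Σ(ln u)² = 11.2747, Σln w = 12.9053, Σln u·ln w = 17.0236.
Equations: 11.2747·k + 7.1389·ln C = 17.0236;  7.1389·k + 6·ln C = 12.9053.
Solving (det = 16.6845): k = 0.60008, ln C = 1.43691.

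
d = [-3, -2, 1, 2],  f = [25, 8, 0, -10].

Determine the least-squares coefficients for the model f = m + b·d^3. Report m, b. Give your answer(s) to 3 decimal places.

Sums needed: Σ1 = 4, Σd^3 = -26, Σd^3·d^3 = 858.
And Σf = 23, Σd^3·f = -819.
So XᵀX·[m, b]ᵀ = Xᵀf: [[4, -26]; [-26, 858]]·[m, b]ᵀ = [23, -819]ᵀ.
det = 4·858 − (-26)² = 2756.
m = (23·858 − (-26)·(-819))/2756 = -30/53; b = (4·(-819) − (-26)·23)/2756 = -103/106.

m = -0.566, b = -0.972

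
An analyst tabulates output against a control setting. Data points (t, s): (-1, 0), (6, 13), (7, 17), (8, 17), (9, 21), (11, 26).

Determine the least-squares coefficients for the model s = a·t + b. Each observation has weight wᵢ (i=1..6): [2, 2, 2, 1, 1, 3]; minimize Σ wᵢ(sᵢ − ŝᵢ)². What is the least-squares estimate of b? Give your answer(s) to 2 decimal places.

Compute the Gram sums: Σwᵢ·t·t = 680, Σwᵢ·t = 74, Σwᵢ·1 = 11.
For AᵀWs: Σwᵢ·t·s = 1577, Σwᵢ·s = 176.
Normal equations: [[680, 74]; [74, 11]]·[a, b]ᵀ = [1577, 176]ᵀ.
Eliminating b: 11·(row 1) − 74·(row 2) gives 2004·a = 11·1577 − 74·176 = 4323, so a = 1441/668.
Then b = (176 − 74·(1441/668))/11 = 497/334.

b = 1.49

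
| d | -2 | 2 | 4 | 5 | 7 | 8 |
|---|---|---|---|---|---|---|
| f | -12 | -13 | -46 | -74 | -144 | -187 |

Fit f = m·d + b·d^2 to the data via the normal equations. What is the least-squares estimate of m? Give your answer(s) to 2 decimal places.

With design matrix X, XᵀX = [[162, 1044]; [1044, 7410]] and Xᵀf = [-3060, -21710]ᵀ.
Determinant 162·7410 − 1044² = 110484.
m = ((-3060)·7410 − 1044·(-21710))/110484 = -260/3069; b = (162·(-21710) − 1044·(-3060))/110484 = -995/341.

m = -0.08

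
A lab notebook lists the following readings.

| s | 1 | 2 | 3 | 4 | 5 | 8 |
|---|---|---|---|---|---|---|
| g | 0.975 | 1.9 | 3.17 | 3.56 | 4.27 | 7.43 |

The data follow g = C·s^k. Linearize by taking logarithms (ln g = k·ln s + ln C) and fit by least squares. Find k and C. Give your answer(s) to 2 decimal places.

With ln gᵢ as the transformed response and ln sᵢ as the regressor:
Sums: Σln s = 6.8669, Σ(ln s)² = 10.5236, Σln g = 6.4972, Σln s·ln g = 9.9793.
Normal system: [[10.5236, 6.8669]; [6.8669, 6]]·[k, ln C]ᵀ = [9.9793, 6.4972]ᵀ.
Slope k = (n·Σln s·ln g − Σln s·Σln g)/(n·Σ(ln s)² − (Σln s)²) = (6·9.9793 − 6.8669·6.4972)/15.9867 = 0.95456; ln C = (Σln g − k·Σln s)/n = -0.00962, so C = exp(-0.00962) = 0.99042.

k = 0.95, C = 0.99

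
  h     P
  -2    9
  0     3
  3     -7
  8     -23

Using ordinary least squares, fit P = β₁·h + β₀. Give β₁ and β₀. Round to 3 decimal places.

Compute the Gram sums: Σh·h = 77, Σh = 9, Σ1 = 4.
Right-hand side: Σh·P = -223, ΣP = -18.
So AᵀA·[β₁, β₀]ᵀ = AᵀP: [[77, 9]; [9, 4]]·[β₁, β₀]ᵀ = [-223, -18]ᵀ.
Determinant 77·4 − 9² = 227.
β₁ = ((-223)·4 − 9·(-18))/227 = -730/227; β₀ = (77·(-18) − 9·(-223))/227 = 621/227.

β₁ = -3.216, β₀ = 2.736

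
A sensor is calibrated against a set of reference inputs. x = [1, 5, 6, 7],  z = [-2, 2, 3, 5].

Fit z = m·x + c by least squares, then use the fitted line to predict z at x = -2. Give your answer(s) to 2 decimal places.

ẑ = -5.48

The normal system MᵀM·[m, c]ᵀ = Mᵀz is [[111, 19]; [19, 4]]·[m, c]ᵀ = [61, 8]ᵀ.
Δ = 111·4 − 19² = 83.
m = (61·4 − 19·8)/83 = 92/83; c = (111·8 − 19·61)/83 = -271/83.
At x = -2: ẑ = (92/83)·(-2) + (-271/83)·(1) = -455/83.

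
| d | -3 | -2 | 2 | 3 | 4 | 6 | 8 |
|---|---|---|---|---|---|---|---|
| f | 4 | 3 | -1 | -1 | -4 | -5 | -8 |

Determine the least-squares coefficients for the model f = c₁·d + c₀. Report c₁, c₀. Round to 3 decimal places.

Normal-equation sums: Σd·d = 142, Σd = 18, Σ1 = 7.
Right-hand side: Σd·f = -133, Σf = -12.
Normal equations: [[142, 18]; [18, 7]]·[c₁, c₀]ᵀ = [-133, -12]ᵀ.
det = 142·7 − 18² = 670.
c₁ = ((-133)·7 − 18·(-12))/670 = -143/134; c₀ = (142·(-12) − 18·(-133))/670 = 69/67.

c₁ = -1.067, c₀ = 1.030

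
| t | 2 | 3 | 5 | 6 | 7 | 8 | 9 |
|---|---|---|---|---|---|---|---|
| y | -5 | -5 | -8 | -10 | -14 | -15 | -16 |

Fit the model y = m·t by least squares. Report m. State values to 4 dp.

m = -1.8172

Normal-equation sums: Σt·t = 268.
For Mᵀy: Σt·y = -487.
Normal equations: [[268]]·[m]ᵀ = [-487]ᵀ.
Hence m = -487 / 268 ≈ -1.81716.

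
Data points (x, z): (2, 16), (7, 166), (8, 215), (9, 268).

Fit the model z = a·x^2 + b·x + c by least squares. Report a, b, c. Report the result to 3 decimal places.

a = 2.980, b = 3.257, c = -2.455

Sums needed: Σx^2·x^2 = 13074, Σx^2·x = 1592, Σx^2 = 198, Σx·x = 198, Σx = 26, Σ1 = 4.
For Aᵀz: Σx^2·z = 43666, Σx·z = 5326, Σz = 665.
Row-reducing yields a = 5639/1892, b = 6163/1892, c = -4645/1892.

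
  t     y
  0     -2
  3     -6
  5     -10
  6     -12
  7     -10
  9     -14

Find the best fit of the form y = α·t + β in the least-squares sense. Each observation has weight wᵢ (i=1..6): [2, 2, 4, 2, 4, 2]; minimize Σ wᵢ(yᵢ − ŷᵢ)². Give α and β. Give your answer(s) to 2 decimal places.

α = -1.26, β = -2.63

AᵀWA·[α, β]ᵀ = AᵀWy reads: 548·α + 84·β = -912;  84·α + 16·β = -148.
Δ = 548·16 − 84² = 1712.
α = ((-912)·16 − 84·(-148))/1712 = -135/107; β = (548·(-148) − 84·(-912))/1712 = -281/107.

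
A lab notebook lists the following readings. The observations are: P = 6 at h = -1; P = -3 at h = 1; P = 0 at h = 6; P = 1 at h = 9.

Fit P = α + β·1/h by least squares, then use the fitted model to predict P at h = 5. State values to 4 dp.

From the data, Σ1 = 4, Σ1/h = 5/18, Σ1/h·1/h = 661/324.
And ΣP = 4, Σ1/h·P = -80/9.
Determinant 4·(661/324) − (5/18)² = 97/12.
α = (4·(661/324) − (5/18)·(-80/9))/(97/12) = 1148/873; β = (4·(-80/9) − (5/18)·4)/(97/12) = -440/97.
At h = 5: P̂ = (1148/873)·(1) + (-440/97)·(1/5) = 356/873.

P̂ = 0.4078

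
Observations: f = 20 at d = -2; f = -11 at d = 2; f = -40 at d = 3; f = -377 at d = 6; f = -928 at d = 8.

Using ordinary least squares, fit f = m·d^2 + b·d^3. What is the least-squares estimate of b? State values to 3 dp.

The normal equations are: 5505·m + 40787·b = -73288;  40787·m + 309657·b = -557896.
(Σd^2·d^2 = 5505, Σd^2·d^3 = 40787, Σd^3·d^3 = 309657, Σd^2·f = -73288, Σd^3·f = -557896.)
Δ = 5505·309657 − 40787² = 41082416.
m = ((-73288)·309657 − 40787·(-557896))/41082416 = 3797621/2567651; b = (5505·(-557896) − 40787·(-73288))/41082416 = -5126239/2567651.

b = -1.996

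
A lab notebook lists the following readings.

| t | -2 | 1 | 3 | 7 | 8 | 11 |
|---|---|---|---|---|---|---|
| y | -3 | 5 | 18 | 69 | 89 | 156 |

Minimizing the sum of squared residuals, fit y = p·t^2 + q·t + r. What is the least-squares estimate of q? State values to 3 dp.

Compute the Gram sums: Σt^2·t^2 = 21236, Σt^2·t = 2206, Σt^2 = 248, Σt·t = 248, Σt = 28, Σ1 = 6.
Right-hand side: Σt^2·y = 28108, Σt·y = 2976, Σy = 334.
Normal equations: [[21236, 2206, 248]; [2206, 248, 28]; [248, 28, 6]]·[p, q, r]ᵀ = [28108, 2976, 334]ᵀ.
Solving the 3×3 system (Gaussian elimination) gives p = 13082/12903, q = 38942/12903, r = -1395/4301.

q = 3.018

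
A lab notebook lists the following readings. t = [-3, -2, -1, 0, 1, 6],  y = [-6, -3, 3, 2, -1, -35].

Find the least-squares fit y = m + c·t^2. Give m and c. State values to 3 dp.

m = 2.032, c = -1.023

The normal system AᵀA·[m, c]ᵀ = Aᵀy is [[6, 51]; [51, 1395]]·[m, c]ᵀ = [-40, -1324]ᵀ.
det = 6·1395 − 51² = 5769.
m = ((-40)·1395 − 51·(-1324))/5769 = 3908/1923; c = (6·(-1324) − 51·(-40))/5769 = -656/641.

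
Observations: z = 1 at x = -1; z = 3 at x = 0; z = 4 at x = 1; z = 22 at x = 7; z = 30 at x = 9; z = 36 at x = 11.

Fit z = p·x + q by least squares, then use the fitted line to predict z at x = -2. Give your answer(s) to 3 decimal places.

Normal-equation sums: Σx·x = 253, Σx = 27, Σ1 = 6.
Moment sums: Σx·z = 823, Σz = 96.
Normal equations: [[253, 27]; [27, 6]]·[p, q]ᵀ = [823, 96]ᵀ.
Determinant 253·6 − 27² = 789.
p = (823·6 − 27·96)/789 = 782/263; q = (253·96 − 27·823)/789 = 689/263.
At x = -2: ẑ = (782/263)·(-2) + (689/263)·(1) = -875/263.

ẑ = -3.327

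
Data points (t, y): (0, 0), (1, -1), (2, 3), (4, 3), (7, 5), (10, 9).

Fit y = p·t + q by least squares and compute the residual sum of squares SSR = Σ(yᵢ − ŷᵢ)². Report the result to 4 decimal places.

SSR = 5.9685

With design matrix M, MᵀM = [[170, 24]; [24, 6]] and Mᵀy = [142, 19]ᵀ.
det = 170·6 − 24² = 444.
p = (142·6 − 24·19)/444 = 33/37; q = (170·19 − 24·142)/444 = -89/222.
Residuals: 89/222, -331/222, 359/222, -1/6, -187/222, 107/222; SSR = 1325/222.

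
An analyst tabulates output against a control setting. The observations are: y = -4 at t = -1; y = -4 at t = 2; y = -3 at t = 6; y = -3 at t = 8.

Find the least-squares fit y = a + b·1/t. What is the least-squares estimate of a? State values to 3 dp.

a = -3.484

Setting ∂/∂a … = 0 gives: 4·a + (-5/24)·b = -14;  (-5/24)·a + (745/576)·b = 9/8.
(Σ1 = 4, Σ1/t = -5/24, Σ1/t·1/t = 745/576, Σy = -14, Σ1/t·y = 9/8.)
Eliminating b: (745/576)·(row 1) − (-5/24)·(row 2) gives (985/192)·a = (745/576)·(-14) − (-5/24)·(9/8) = -10295/576, so a = -2059/591.
Then b = ((9/8) − (-5/24)·(-2059/591))/(745/576) = 304/985.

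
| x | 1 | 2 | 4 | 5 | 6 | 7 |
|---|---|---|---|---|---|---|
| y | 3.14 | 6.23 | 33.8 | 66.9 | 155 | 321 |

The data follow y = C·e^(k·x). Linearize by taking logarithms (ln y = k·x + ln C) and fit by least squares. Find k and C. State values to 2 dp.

k = 0.78, C = 1.40

Let Y = ln y. Fitting Y = k·x + ln C by least squares:
Σx = 25.0000, Σ(x)² = 131.0000, Σln y = 21.5121, Σx·ln y = 110.5615.
Equations: 131.0000·k + 25.0000·ln C = 110.5615;  25.0000·k + 6·ln C = 21.5121.
Slope k = (n·Σx·ln y − Σx·Σln y)/(n·Σ(x)² − (Σx)²) = (6·110.5615 − 25.0000·21.5121)/161.0000 = 0.77991; ln C = (Σln y − k·Σx)/n = 0.33573, so C = exp(0.33573) = 1.39896.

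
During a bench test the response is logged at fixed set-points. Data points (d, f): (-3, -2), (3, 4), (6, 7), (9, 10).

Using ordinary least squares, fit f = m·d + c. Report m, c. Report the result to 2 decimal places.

m = 1.00, c = 1.00

Forming MᵀM = [[135, 15]; [15, 4]] and Mᵀf = [150, 19]ᵀ gives MᵀM·[m, c]ᵀ = Mᵀf.
Eliminating c: 4·(row 1) − 15·(row 2) gives 315·m = 4·150 − 15·19 = 315, so m = 1.
Then c = (19 − 15·1)/4 = 1.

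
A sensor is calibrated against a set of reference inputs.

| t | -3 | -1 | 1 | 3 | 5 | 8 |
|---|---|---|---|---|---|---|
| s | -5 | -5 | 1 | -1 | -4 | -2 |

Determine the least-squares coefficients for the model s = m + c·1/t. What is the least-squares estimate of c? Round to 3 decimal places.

Entries of AᵀA: Σ1 = 6, Σ1/t = 13/40, Σ1/t·1/t = 32801/14400.
For Aᵀs: Σs = -16, Σ1/t·s = 377/60.
Δ = 6·(32801/14400) − (13/40)² = 13019/960.
m = ((-16)·(32801/14400) − (13/40)·(377/60))/(13019/960) = -554222/195285; c = (6·(377/60) − (13/40)·(-16))/(13019/960) = 41184/13019.

c = 3.163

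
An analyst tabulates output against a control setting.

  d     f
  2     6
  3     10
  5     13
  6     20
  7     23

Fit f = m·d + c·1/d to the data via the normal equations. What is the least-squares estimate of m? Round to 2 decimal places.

Compute the Gram sums: Σd·d = 123, Σd·1/d = 5, Σ1/d·1/d = 9907/22050.
Moment sums: Σd·f = 388, Σ1/d·f = 1633/105.
Normal equations: [[123, 5]; [5, 9907/22050]]·[m, c]ᵀ = [388, 1633/105]ᵀ.
det = 123·(9907/22050) − 5² = 222437/7350.
m = (388·(9907/22050) − 5·(1633/105))/(222437/7350) = 2129266/667311; c = (123·(1633/105) − 5·388)/(222437/7350) = -198870/222437.

m = 3.19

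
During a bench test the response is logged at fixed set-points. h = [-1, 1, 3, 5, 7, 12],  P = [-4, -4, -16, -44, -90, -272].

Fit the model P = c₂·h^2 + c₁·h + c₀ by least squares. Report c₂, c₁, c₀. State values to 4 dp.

From the data, Σh^2·h^2 = 23845, Σh^2·h = 2223, Σh^2 = 229, Σh·h = 229, Σh = 27, Σ1 = 6.
And Σh^2·P = -44830, Σh·P = -4162, ΣP = -430.
Solving the 3×3 system (Gaussian elimination) gives c₂ = -59891/30257, c₁ = 187799/151285, c₀ = -257988/151285.

c₂ = -1.9794, c₁ = 1.2414, c₀ = -1.7053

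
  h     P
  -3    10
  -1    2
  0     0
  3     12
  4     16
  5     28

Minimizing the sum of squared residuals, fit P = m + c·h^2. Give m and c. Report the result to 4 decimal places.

m = 0.6126, c = 1.0721

The normal system XᵀX·[m, c]ᵀ = XᵀP is [[6, 60]; [60, 1044]]·[m, c]ᵀ = [68, 1156]ᵀ.
Eliminating c: 1044·(row 1) − 60·(row 2) gives 2664·m = 1044·68 − 60·1156 = 1632, so m = 68/111.
Then c = (1156 − 60·(68/111))/1044 = 119/111.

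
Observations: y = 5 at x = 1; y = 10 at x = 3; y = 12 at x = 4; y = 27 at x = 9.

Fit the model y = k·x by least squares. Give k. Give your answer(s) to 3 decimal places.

k = 3.047

Compute the Gram sums: Σx·x = 107.
For Aᵀy: Σx·y = 326.
So AᵀA·[k]ᵀ = Aᵀy: [[107]]·[k]ᵀ = [326]ᵀ.
k = 326/107 = 3.04673.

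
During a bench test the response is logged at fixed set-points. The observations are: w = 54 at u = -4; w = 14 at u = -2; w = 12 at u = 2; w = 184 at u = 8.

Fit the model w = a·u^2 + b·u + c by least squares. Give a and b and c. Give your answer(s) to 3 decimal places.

With design matrix X, XᵀX = [[4384, 448, 88]; [448, 88, 4]; [88, 4, 4]] and Xᵀw = [12744, 1252, 264]ᵀ.
Row-reducing yields a = 197/66, b = -34/33, c = 15/11.

a = 2.985, b = -1.030, c = 1.364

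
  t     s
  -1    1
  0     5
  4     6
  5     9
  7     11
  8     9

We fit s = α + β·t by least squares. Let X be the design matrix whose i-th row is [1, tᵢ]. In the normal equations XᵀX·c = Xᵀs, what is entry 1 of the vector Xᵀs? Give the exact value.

41

Entry 1 ↔ basis 1, so (Xᵀs)_{1} = Σᵢ sᵢ = (1)·(1) + (1)·(5) + (1)·(6) + (1)·(9) + (1)·(11) + (1)·(9) = 41.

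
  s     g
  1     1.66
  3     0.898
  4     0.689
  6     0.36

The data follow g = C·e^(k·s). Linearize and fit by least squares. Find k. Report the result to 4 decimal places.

With ln gᵢ as the transformed response and sᵢ as the regressor:
Over the data: Σs = 14.0000, Σ(s)² = 62.0000, Σln g = -0.9949, Σs·ln g = -7.4359.
Normal system: [[62.0000, 14.0000]; [14.0000, 4]]·[k, ln C]ᵀ = [-7.4359, -0.9949]ᵀ.
Slope k = (n·Σs·ln g − Σs·Σln g)/(n·Σ(s)² − (Σs)²) = (4·-7.4359 − 14.0000·-0.9949)/52.0000 = -0.30413; ln C = (Σln g − k·Σs)/n = 0.81571.

k = -0.3041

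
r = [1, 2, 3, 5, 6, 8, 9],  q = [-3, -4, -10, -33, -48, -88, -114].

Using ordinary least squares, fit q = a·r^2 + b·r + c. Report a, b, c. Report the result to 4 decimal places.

a = -1.6183, b = 2.2287, c = -2.8226

Sums needed: Σr^2·r^2 = 12676, Σr^2·r = 1618, Σr^2 = 220, Σr·r = 220, Σr = 34, Σ1 = 7.
For Aᵀq: Σr^2·q = -17528, Σr·q = -2224, Σq = -300.
So AᵀA·[a, b, c]ᵀ = Aᵀq: [[12676, 1618, 220]; [1618, 220, 34]; [220, 34, 7]]·[a, b, c]ᵀ = [-17528, -2224, -300]ᵀ.
Solving the 3×3 system (Gaussian elimination) gives a = -4468/2761, b = 18460/8283, c = -23380/8283.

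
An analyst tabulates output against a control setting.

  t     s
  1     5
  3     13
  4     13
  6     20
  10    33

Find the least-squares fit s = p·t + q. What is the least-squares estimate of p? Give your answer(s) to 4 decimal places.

AᵀA·[p, q]ᵀ = Aᵀs reads: 162·p + 24·q = 546;  24·p + 5·q = 84.
Eliminating q: 5·(row 1) − 24·(row 2) gives 234·p = 5·546 − 24·84 = 714, so p = 119/39.
Then q = (84 − 24·(119/39))/5 = 28/13.

p = 3.0513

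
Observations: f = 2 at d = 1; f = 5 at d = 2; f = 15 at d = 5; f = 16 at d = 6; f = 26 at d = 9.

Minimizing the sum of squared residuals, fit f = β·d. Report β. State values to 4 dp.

β = 2.8367

With design matrix X, XᵀX = [[147]] and Xᵀf = [417]ᵀ.
β = 417/147 = 2.83673.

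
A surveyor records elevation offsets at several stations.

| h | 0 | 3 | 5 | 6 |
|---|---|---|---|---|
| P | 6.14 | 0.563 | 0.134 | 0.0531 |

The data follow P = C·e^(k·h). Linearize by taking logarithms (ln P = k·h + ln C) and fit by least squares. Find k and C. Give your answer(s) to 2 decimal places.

Let Y = ln P. Fitting Y = k·h + ln C by least squares:
Over the data: Σh = 14.0000, Σ(h)² = 70.0000, Σln P = -3.7051, Σh·ln P = -29.3865.
Normal system: [[70.0000, 14.0000]; [14.0000, 4]]·[k, ln C]ᵀ = [-29.3865, -3.7051]ᵀ.
Solving (det = 84.0000): k = -0.78183, ln C = 1.81013, so C = exp(1.81013) = 6.11121.

k = -0.78, C = 6.11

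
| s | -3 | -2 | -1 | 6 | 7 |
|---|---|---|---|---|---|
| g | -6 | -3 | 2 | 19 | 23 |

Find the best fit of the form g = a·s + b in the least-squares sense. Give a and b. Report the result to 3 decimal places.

a = 2.780, b = 3.108

Compute the Gram sums: Σs·s = 99, Σs = 7, Σ1 = 5.
And Σs·g = 297, Σg = 35.
XᵀX·[a, b]ᵀ = Xᵀg becomes [[99, 7]; [7, 5]]·[a, b]ᵀ = [297, 35]ᵀ.
Δ = 99·5 − 7² = 446.
a = (297·5 − 7·35)/446 = 620/223; b = (99·35 − 7·297)/446 = 693/223.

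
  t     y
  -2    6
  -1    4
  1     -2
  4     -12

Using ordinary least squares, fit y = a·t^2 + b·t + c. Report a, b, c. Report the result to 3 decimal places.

Setting ∂/∂a … = 0 gives: 274·a + 56·b + 22·c = -166;  56·a + 22·b + 2·c = -66;  22·a + 2·b + 4·c = -4.
(Σt^2·t^2 = 274, Σt^2·t = 56, Σt^2 = 22, Σt·t = 22, Σt = 2, Σ1 = 4, Σt^2·y = -166, Σt·y = -66, Σy = -4.)
Inverting the 3×3 Gram matrix, [a, b, c]ᵀ = [-4/33, -92/33, 35/33]ᵀ.

a = -0.121, b = -2.788, c = 1.061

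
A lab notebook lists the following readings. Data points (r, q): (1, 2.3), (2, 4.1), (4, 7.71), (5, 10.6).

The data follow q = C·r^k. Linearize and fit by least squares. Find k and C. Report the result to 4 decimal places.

With ln qᵢ as the transformed response and ln rᵢ as the regressor:
Σln r = 3.6889, Σ(ln r)² = 4.9926, Σln q = 6.6473, Σln r·ln q = 7.6092.
Normal system: [[4.9926, 3.6889]; [3.6889, 4]]·[k, ln C]ᵀ = [7.6092, 6.6473]ᵀ.
Solving (det = 6.3624): k = 0.92981, ln C = 0.80433, so C = exp(0.80433) = 2.23519.

k = 0.9298, C = 2.2352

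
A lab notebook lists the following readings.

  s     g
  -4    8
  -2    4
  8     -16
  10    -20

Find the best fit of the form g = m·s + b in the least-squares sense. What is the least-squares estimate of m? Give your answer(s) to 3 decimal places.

Normal-equation sums: Σs·s = 184, Σs = 12, Σ1 = 4.
Right-hand side: Σs·g = -368, Σg = -24.
Determinant 184·4 − 12² = 592.
m = ((-368)·4 − 12·(-24))/592 = -2; b = (184·(-24) − 12·(-368))/592 = 0.

m = -2.000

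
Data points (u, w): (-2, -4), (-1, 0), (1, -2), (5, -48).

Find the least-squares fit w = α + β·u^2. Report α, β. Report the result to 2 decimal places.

α = 1.88, β = -1.99

Entries of MᵀM: Σ1 = 4, Σu^2 = 31, Σu^2·u^2 = 643.
For Mᵀw: Σw = -54, Σu^2·w = -1218.
MᵀM·[α, β]ᵀ = Mᵀw becomes [[4, 31]; [31, 643]]·[α, β]ᵀ = [-54, -1218]ᵀ.
Δ = 4·643 − 31² = 1611.
α = ((-54)·643 − 31·(-1218))/1611 = 1012/537; β = (4·(-1218) − 31·(-54))/1611 = -1066/537.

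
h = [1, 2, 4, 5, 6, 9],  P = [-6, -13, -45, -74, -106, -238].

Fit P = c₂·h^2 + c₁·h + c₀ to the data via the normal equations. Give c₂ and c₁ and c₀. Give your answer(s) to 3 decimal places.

Compute the Gram sums: Σh^2·h^2 = 8755, Σh^2·h = 1143, Σh^2 = 163, Σh·h = 163, Σh = 27, Σ1 = 6.
And Σh^2·P = -25722, Σh·P = -3360, ΣP = -482.
Inverting the 3×3 Gram matrix, [c₂, c₁, c₀]ᵀ = [-109001/35620, 4101/2740, -35047/8905]ᵀ.

c₂ = -3.060, c₁ = 1.497, c₀ = -3.936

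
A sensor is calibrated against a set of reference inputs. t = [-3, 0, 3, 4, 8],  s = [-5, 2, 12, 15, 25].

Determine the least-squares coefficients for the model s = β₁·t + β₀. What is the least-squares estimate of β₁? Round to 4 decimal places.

The normal equations are: 98·β₁ + 12·β₀ = 311;  12·β₁ + 5·β₀ = 49.
(Σt·t = 98, Σt = 12, Σ1 = 5, Σt·s = 311, Σs = 49.)
Eliminating β₀: 5·(row 1) − 12·(row 2) gives 346·β₁ = 5·311 − 12·49 = 967, so β₁ = 967/346.
Then β₀ = (49 − 12·(967/346))/5 = 535/173.

β₁ = 2.7948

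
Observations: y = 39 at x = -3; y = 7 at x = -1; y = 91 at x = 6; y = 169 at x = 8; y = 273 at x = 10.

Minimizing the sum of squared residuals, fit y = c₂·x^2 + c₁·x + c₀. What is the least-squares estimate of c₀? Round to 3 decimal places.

The normal system AᵀA·[c₂, c₁, c₀]ᵀ = Aᵀy is [[15474, 1700, 210]; [1700, 210, 20]; [210, 20, 5]]·[c₂, c₁, c₀]ᵀ = [41750, 4504, 579]ᵀ.
Row-reducing yields c₂ = 19224/6271, c₁ = -108142/31355, c₀ = 26437/31355.

c₀ = 0.843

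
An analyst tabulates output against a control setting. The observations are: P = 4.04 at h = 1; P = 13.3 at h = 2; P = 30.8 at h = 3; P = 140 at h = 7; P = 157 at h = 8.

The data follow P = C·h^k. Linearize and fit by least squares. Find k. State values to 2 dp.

Linearized form: ln P = k·ln h + ln C. From the 5 transformed points,
Σln h = 5.8171, Σ(ln h)² = 9.7980, Σln P = 17.4094, Σln h·ln P = 25.6894.
Equations: 9.7980·k + 5.8171·ln C = 25.6894;  5.8171·k + 5·ln C = 17.4094.
Solving (det = 15.1514): k = 1.79352, ln C = 1.39526.

k = 1.79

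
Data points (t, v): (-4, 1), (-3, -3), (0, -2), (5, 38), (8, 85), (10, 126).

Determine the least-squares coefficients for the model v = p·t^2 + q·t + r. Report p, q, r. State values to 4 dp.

XᵀX·[p, q, r]ᵀ = Xᵀv reads: 15058·p + 1546·q + 214·r = 18979;  1546·p + 214·q + 16·r = 2135;  214·p + 16·q + 6·r = 245.
Row-reducing yields p = 464173/481398, q = 760354/240699, r = -158940/80233.

p = 0.9642, q = 3.1589, r = -1.9810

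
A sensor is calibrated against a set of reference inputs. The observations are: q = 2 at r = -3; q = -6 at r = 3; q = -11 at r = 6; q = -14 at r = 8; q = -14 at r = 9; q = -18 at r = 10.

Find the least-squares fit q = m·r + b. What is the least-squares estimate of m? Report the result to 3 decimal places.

Normal-equation sums: Σr·r = 299, Σr = 33, Σ1 = 6.
Right-hand side: Σr·q = -508, Σq = -61.
So AᵀA·[m, b]ᵀ = Aᵀq: [[299, 33]; [33, 6]]·[m, b]ᵀ = [-508, -61]ᵀ.
det = 299·6 − 33² = 705.
m = ((-508)·6 − 33·(-61))/705 = -69/47; b = (299·(-61) − 33·(-508))/705 = -295/141.

m = -1.468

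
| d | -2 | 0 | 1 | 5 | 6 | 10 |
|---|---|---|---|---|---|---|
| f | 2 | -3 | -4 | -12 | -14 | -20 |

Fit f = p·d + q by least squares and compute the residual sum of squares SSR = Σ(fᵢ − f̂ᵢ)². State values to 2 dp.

From the data, Σd·d = 166, Σd = 20, Σ1 = 6.
Moment sums: Σd·f = -352, Σf = -51.
Normal equations: [[166, 20]; [20, 6]]·[p, q]ᵀ = [-352, -51]ᵀ.
Determinant 166·6 − 20² = 596.
p = ((-352)·6 − 20·(-51))/596 = -273/149; q = (166·(-51) − 20·(-352))/596 = -713/298.
Residuals: 217/298, -181/298, 67/298, -133/298, -183/298, 213/298; SSR = 607/298.

SSR = 2.04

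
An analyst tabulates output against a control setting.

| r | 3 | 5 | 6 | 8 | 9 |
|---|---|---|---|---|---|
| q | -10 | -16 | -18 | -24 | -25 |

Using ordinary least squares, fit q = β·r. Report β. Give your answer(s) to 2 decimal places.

Sums needed: Σr·r = 215.
Moment sums: Σr·q = -635.
Normal equations: [[215]]·[β]ᵀ = [-635]ᵀ.
β = (-635)/215 = -2.95349.

β = -2.95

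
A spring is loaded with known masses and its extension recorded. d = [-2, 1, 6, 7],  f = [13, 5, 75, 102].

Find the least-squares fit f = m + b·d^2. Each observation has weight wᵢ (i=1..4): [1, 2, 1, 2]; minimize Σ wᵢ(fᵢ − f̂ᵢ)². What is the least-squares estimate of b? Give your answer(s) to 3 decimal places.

b = 2.004

With design matrix A, AᵀWA = [[6, 140]; [140, 6116]] and AᵀWf = [302, 12758]ᵀ.
Eliminating b: 6116·(row 1) − 140·(row 2) gives 17096·m = 6116·302 − 140·12758 = 60912, so m = 7614/2137.
Then b = (12758 − 140·(7614/2137))/6116 = 8567/4274.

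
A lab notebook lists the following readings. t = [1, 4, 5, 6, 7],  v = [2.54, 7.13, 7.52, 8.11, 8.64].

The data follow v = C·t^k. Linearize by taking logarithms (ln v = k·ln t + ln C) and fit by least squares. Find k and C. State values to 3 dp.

k = 0.646, C = 2.620

Let Y = ln v. Fitting Y = k·ln t + ln C by least squares:
AᵀA = [[11.5091, 6.7334]; [6.7334, 5]], rhs = [13.9168, 9.1635]ᵀ  (here Σln t = 6.7334, Σ(ln t)² = 11.5091, Σln v = 9.1635, Σln t·ln v = 13.9168).
Δ = 11.5091·5 − (6.7334)² = 12.2067; k = (13.9168·5 − 6.7334·9.1635)/12.2067 = 0.64571, ln C = (11.5091·9.1635 − 6.7334·13.9168)/12.2067 = 0.96314, so C = exp(0.96314) = 2.61992.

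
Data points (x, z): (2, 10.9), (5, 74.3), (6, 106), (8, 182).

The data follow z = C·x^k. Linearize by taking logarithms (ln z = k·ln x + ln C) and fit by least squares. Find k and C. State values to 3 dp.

Taking logs, ln z = k·ln x + ln C, so regress ln z on ln x.
XᵀX = [[10.6052, 6.1738]; [6.1738, 4]], rhs = [27.7666, 16.5643]ᵀ  (here Σln x = 6.1738, Σ(ln x)² = 10.6052, Σln z = 16.5643, Σln x·ln z = 27.7666).
Slope k = (n·Σln x·ln z − Σln x·Σln z)/(n·Σ(ln x)² − (Σln x)²) = (4·27.7666 − 6.1738·16.5643)/4.3053 = 2.04443; ln C = (Σln z − k·Σln x)/n = 0.98561, so C = exp(0.98561) = 2.67945.

k = 2.044, C = 2.679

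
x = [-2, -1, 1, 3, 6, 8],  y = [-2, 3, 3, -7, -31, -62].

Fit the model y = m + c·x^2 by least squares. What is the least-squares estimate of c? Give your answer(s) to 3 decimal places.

c = -1.007

AᵀA·[m, c]ᵀ = Aᵀy reads: 6·m + 115·c = -96;  115·m + 5491·c = -5149.
(Σ1 = 6, Σx^2 = 115, Σx^2·x^2 = 5491, Σy = -96, Σx^2·y = -5149.)
Δ = 6·5491 − 115² = 19721.
m = ((-96)·5491 − 115·(-5149))/19721 = 64999/19721; c = (6·(-5149) − 115·(-96))/19721 = -19854/19721.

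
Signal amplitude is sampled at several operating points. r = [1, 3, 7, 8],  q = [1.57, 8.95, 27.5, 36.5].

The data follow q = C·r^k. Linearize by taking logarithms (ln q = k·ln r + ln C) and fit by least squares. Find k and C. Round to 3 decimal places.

k = 1.488, C = 1.620

Linearized form: ln q = k·ln r + ln C. From the 4 transformed points,
Σln r = 5.1240, Σ(ln r)² = 9.3176, Σln q = 9.5542, Σln r·ln q = 16.3373.
Equations: 9.3176·k + 5.1240·ln C = 16.3373;  5.1240·k + 4·ln C = 9.5542.
Solving (det = 11.0154): k = 1.48825, ln C = 0.48212, so C = exp(0.48212) = 1.61950.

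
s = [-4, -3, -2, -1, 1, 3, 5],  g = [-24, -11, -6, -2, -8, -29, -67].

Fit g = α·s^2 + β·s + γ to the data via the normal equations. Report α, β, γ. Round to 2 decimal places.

Compute the Gram sums: Σs^2·s^2 = 1061, Σs^2·s = 53, Σs^2 = 65, Σs·s = 65, Σs = -1, Σ1 = 7.
Right-hand side: Σs^2·g = -2453, Σs·g = -287, Σg = -147.
Normal equations: [[1061, 53, 65]; [53, 65, -1]; [65, -1, 7]]·[α, β, γ]ᵀ = [-2453, -287, -147]ᵀ.
Inverting the 3×3 Gram matrix, [α, β, γ]ᵀ = [-29972/15043, -42654/15043, -43685/15043]ᵀ.

α = -1.99, β = -2.84, γ = -2.90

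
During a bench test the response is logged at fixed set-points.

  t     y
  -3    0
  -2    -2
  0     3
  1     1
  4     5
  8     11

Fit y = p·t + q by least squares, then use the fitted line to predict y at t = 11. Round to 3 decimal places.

ŷ = 13.324

From the data, Σt·t = 94, Σt = 8, Σ1 = 6.
And Σt·y = 113, Σy = 18.
Normal equations: [[94, 8]; [8, 6]]·[p, q]ᵀ = [113, 18]ᵀ.
Δ = 94·6 − 8² = 500.
p = (113·6 − 8·18)/500 = 267/250; q = (94·18 − 8·113)/500 = 197/125.
At t = 11: ŷ = (267/250)·(11) + (197/125)·(1) = 3331/250.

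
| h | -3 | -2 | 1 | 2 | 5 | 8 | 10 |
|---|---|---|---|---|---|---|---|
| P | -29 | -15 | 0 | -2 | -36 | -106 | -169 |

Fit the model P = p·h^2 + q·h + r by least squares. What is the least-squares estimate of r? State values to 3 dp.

The normal equations are: 14835·p + 1611·q + 207·r = -24913;  1611·p + 207·q + 21·r = -2605;  207·p + 21·q + 7·r = -357.
(Σh^2·h^2 = 14835, Σh^2·h = 1611, Σh^2 = 207, Σh·h = 207, Σh = 21, Σ1 = 7, Σh^2·P = -24913, Σh·P = -2605, ΣP = -357.)
Row-reducing yields p = -106673/53409, q = 493268/160227, r = -62654/53409.

r = -1.173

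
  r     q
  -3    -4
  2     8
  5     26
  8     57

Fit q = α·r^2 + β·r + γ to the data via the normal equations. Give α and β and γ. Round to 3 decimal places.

α = 0.548, β = 2.757, γ = -0.499

The normal equations are: 4818·α + 618·β + 102·γ = 4294;  618·α + 102·β + 12·γ = 614;  102·α + 12·β + 4·γ = 87.
Solving the 3×3 system (Gaussian elimination) gives α = 2983/5442, β = 15005/5442, γ = -453/907.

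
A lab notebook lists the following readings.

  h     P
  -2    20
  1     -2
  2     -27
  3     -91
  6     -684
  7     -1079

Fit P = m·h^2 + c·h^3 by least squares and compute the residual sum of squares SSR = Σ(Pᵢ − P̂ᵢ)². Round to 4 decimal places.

SSR = 6.1588

From the data, Σh^2·h^2 = 3811, Σh^2·h^3 = 24827, Σh^3·h^3 = 165163.
Right-hand side: Σh^2·P = -78344, Σh^3·P = -520676.
MᵀM·[m, c]ᵀ = MᵀP becomes [[3811, 24827]; [24827, 165163]]·[m, c]ᵀ = [-78344, -520676]ᵀ.
Determinant 3811·165163 − 24827² = 13056264.
m = ((-78344)·165163 − 24827·(-520676))/13056264 = -3176755/3264066; c = (3811·(-520676) − 24827·(-78344))/13056264 = -265201/88218.
Residuals: -255578/1632033, 3230530/1632033, 512789/544011, -194634/181337, 68246/181337, -300164/1632033; SSR = 10051297/1632033.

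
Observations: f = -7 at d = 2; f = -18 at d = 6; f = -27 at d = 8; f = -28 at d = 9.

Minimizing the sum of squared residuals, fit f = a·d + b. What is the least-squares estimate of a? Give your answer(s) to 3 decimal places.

AᵀA·[a, b]ᵀ = Aᵀf reads: 185·a + 25·b = -590;  25·a + 4·b = -80.
(Σd·d = 185, Σd = 25, Σ1 = 4, Σd·f = -590, Σf = -80.)
Δ = 185·4 − 25² = 115.
a = ((-590)·4 − 25·(-80))/115 = -72/23; b = (185·(-80) − 25·(-590))/115 = -10/23.

a = -3.130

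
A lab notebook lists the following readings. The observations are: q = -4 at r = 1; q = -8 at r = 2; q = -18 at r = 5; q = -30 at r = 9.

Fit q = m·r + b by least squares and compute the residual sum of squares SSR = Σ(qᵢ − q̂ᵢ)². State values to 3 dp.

Forming MᵀM = [[111, 17]; [17, 4]] and Mᵀq = [-380, -60]ᵀ gives MᵀM·[m, b]ᵀ = Mᵀq.
Δ = 111·4 − 17² = 155.
m = ((-380)·4 − 17·(-60))/155 = -100/31; b = (111·(-60) − 17·(-380))/155 = -40/31.
Residuals: 16/31, -8/31, -18/31, 10/31; SSR = 24/31.

SSR = 0.774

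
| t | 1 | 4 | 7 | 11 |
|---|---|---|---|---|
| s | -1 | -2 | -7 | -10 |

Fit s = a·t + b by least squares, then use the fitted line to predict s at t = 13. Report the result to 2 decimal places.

ŝ = -12.02

Normal-equation sums: Σt·t = 187, Σt = 23, Σ1 = 4.
Right-hand side: Σt·s = -168, Σs = -20.
Normal equations: [[187, 23]; [23, 4]]·[a, b]ᵀ = [-168, -20]ᵀ.
det = 187·4 − 23² = 219.
a = ((-168)·4 − 23·(-20))/219 = -212/219; b = (187·(-20) − 23·(-168))/219 = 124/219.
At t = 13: ŝ = (-212/219)·(13) + (124/219)·(1) = -2632/219.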